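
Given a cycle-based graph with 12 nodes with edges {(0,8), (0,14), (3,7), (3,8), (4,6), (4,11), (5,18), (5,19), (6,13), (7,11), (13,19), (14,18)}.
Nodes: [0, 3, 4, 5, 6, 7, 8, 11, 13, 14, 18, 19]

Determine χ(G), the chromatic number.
Clique number ω(G) = 2 (lower bound: χ ≥ ω).
The graph is bipartite (no odd cycle), so 2 colors suffice: χ(G) = 2.
A valid 2-coloring: color 1: [0, 3, 6, 11, 18, 19]; color 2: [4, 5, 7, 8, 13, 14].

χ(G) = 2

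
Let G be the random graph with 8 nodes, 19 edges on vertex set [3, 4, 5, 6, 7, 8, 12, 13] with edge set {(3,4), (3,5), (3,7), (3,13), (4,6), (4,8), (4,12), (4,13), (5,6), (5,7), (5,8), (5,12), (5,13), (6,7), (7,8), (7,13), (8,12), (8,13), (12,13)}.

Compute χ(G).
Clique number ω(G) = 4 (lower bound: χ ≥ ω).
The clique on [4, 8, 12, 13] has size 4, forcing χ ≥ 4, and the coloring below uses 4 colors, so χ(G) = 4.
A valid 4-coloring: color 1: [6, 13]; color 2: [4, 5]; color 3: [3, 8]; color 4: [7, 12].

χ(G) = 4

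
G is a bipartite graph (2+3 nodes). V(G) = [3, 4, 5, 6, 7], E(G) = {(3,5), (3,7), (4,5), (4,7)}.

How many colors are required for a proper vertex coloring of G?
Clique number ω(G) = 2 (lower bound: χ ≥ ω).
The graph is bipartite (no odd cycle), so 2 colors suffice: χ(G) = 2.
A valid 2-coloring: color 1: [3, 4, 6]; color 2: [5, 7].

χ(G) = 2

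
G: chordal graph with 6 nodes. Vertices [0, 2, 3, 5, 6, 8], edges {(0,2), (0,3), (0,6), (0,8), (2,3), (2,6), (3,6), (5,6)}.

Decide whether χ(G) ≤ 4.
A valid 4-coloring: color 1: [0, 5]; color 2: [6, 8]; color 3: [3]; color 4: [2].
(χ(G) = 4 ≤ 4.)

Yes, G is 4-colorable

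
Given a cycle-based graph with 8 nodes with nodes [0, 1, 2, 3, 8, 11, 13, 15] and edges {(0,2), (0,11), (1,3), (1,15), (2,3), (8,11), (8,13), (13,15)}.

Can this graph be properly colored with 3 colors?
A valid 3-coloring: color 1: [0, 3, 8, 15]; color 2: [1, 2, 11, 13].
(χ(G) = 2 ≤ 3.)

Yes, G is 3-colorable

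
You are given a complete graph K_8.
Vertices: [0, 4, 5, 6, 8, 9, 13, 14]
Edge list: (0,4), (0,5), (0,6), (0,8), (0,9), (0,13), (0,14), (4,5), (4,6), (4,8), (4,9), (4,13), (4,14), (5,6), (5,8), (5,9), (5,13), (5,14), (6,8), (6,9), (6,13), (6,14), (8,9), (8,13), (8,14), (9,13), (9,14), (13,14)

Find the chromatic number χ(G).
Clique number ω(G) = 8 (lower bound: χ ≥ ω).
The clique on [0, 4, 5, 6, 8, 9, 13, 14] has size 8, forcing χ ≥ 8, and the coloring below uses 8 colors, so χ(G) = 8.
A valid 8-coloring: color 1: [5]; color 2: [14]; color 3: [9]; color 4: [8]; color 5: [13]; color 6: [6]; color 7: [4]; color 8: [0].

χ(G) = 8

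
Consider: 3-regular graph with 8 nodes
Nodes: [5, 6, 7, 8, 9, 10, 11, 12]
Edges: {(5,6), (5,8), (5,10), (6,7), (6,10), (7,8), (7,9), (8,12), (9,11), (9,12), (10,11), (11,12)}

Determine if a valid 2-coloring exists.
The clique on vertices [5, 6, 10] has size 3 > 2, so it alone needs 3 colors.

No, G is not 2-colorable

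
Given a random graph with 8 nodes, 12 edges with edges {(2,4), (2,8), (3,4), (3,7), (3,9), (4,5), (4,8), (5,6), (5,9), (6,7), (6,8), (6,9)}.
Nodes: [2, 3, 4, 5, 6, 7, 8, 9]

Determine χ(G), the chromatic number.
χ(G) = 3

Clique number ω(G) = 3 (lower bound: χ ≥ ω).
The clique on [5, 6, 9] has size 3, forcing χ ≥ 3, and the coloring below uses 3 colors, so χ(G) = 3.
A valid 3-coloring: color 1: [4, 6]; color 2: [7, 8, 9]; color 3: [2, 3, 5].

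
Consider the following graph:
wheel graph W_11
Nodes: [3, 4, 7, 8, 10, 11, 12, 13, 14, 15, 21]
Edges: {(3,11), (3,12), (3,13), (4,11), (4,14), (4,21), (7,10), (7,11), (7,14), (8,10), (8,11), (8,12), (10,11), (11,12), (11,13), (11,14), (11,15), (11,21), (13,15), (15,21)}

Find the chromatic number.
χ(G) = 3

Clique number ω(G) = 3 (lower bound: χ ≥ ω).
The clique on [3, 11, 12] has size 3, forcing χ ≥ 3, and the coloring below uses 3 colors, so χ(G) = 3.
A valid 3-coloring: color 1: [11]; color 2: [3, 4, 7, 8, 15]; color 3: [10, 12, 13, 14, 21].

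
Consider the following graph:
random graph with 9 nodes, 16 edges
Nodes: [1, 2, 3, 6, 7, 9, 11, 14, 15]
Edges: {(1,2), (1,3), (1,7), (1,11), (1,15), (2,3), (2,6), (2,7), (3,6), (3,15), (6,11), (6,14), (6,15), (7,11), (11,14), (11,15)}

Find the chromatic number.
Clique number ω(G) = 3 (lower bound: χ ≥ ω).
Odd cycle [15, 11, 7, 2, 3] needs 3 colors (χ ≥ 3).
Vertex 1 is adjacent to every vertex of [2, 3, 7, 11, 15], which already need 3 colors among themselves, so 1 needs a new color (χ ≥ 4).
The coloring below uses 4 colors, so χ(G) = 4.
A valid 4-coloring: color 1: [1, 6, 9]; color 2: [3, 11]; color 3: [2, 14, 15]; color 4: [7].

χ(G) = 4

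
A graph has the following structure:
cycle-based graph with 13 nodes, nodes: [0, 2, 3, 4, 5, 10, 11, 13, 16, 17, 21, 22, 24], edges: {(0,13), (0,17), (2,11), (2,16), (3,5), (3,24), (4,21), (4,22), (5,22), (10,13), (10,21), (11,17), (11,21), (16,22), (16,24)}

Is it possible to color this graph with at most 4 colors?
Yes, G is 4-colorable

A valid 4-coloring: color 1: [0, 4, 5, 10, 11, 16]; color 2: [2, 3, 13, 17, 21, 22]; color 3: [24].
(χ(G) = 3 ≤ 4.)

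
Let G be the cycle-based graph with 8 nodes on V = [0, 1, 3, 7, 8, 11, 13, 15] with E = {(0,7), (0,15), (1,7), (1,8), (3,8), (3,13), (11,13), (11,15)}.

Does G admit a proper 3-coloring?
A valid 3-coloring: color 1: [0, 1, 3, 11]; color 2: [7, 8, 13, 15].
(χ(G) = 2 ≤ 3.)

Yes, G is 3-colorable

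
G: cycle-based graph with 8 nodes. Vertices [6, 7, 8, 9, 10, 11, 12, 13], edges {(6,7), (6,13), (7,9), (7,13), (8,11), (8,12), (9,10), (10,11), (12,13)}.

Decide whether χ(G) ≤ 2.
No, G is not 2-colorable

The clique on vertices [6, 7, 13] has size 3 > 2, so it alone needs 3 colors.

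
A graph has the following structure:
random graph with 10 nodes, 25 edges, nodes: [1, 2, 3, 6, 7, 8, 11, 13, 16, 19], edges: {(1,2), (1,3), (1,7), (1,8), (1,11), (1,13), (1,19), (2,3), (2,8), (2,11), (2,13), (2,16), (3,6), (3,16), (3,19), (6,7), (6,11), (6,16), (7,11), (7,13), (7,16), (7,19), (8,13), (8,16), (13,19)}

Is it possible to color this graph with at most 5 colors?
Yes, G is 5-colorable

A valid 5-coloring: color 1: [1, 16]; color 2: [2, 7]; color 3: [3, 11, 13]; color 4: [6, 8, 19].
(χ(G) = 4 ≤ 5.)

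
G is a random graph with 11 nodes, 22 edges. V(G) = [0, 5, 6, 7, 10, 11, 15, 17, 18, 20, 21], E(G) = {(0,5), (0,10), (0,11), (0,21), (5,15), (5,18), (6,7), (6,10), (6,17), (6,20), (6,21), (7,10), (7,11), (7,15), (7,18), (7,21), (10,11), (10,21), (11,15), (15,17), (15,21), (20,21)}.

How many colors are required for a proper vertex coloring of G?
χ(G) = 4

Clique number ω(G) = 4 (lower bound: χ ≥ ω).
The clique on [6, 7, 10, 21] has size 4, forcing χ ≥ 4, and the coloring below uses 4 colors, so χ(G) = 4.
A valid 4-coloring: color 1: [0, 7, 17, 20]; color 2: [5, 11, 21]; color 3: [10, 15, 18]; color 4: [6].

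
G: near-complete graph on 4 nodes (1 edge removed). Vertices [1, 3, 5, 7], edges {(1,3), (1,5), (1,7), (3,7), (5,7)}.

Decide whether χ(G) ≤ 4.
A valid 4-coloring: color 1: [7]; color 2: [1]; color 3: [3, 5].
(χ(G) = 3 ≤ 4.)

Yes, G is 4-colorable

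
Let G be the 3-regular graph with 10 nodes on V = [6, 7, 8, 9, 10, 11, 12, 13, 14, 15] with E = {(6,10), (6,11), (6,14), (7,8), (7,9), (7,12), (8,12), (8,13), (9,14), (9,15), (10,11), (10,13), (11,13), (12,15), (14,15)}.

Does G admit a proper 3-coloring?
A valid 3-coloring: color 1: [6, 7, 13, 15]; color 2: [10, 12, 14]; color 3: [8, 9, 11].
(χ(G) = 3 ≤ 3.)

Yes, G is 3-colorable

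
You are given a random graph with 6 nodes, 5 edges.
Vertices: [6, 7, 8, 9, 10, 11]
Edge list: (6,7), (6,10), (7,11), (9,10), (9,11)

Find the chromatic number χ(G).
Clique number ω(G) = 2 (lower bound: χ ≥ ω).
Odd cycle [9, 10, 6, 7, 11] needs 3 colors (χ ≥ 3).
The coloring below uses 3 colors, so χ(G) = 3.
A valid 3-coloring: color 1: [7, 8, 10]; color 2: [6, 11]; color 3: [9].

χ(G) = 3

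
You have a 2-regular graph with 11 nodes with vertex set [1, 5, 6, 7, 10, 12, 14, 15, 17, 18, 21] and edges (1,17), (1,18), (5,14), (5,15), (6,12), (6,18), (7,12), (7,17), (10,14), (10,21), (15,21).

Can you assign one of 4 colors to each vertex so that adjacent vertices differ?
Yes, G is 4-colorable

A valid 4-coloring: color 1: [1, 5, 6, 7, 10]; color 2: [12, 14, 17, 18, 21]; color 3: [15].
(χ(G) = 3 ≤ 4.)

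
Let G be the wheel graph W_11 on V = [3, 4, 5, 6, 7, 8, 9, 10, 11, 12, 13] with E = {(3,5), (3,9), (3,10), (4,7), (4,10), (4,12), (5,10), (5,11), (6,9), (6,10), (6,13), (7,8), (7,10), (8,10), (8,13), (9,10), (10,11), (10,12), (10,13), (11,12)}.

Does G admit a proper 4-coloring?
Yes, G is 4-colorable

A valid 4-coloring: color 1: [10]; color 2: [3, 4, 6, 8, 11]; color 3: [5, 7, 9, 12, 13].
(χ(G) = 3 ≤ 4.)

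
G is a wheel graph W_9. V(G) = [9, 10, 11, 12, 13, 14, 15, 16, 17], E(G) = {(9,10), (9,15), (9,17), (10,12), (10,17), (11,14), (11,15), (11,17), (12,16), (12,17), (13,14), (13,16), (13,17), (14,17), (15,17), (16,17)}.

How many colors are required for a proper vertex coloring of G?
χ(G) = 3

Clique number ω(G) = 3 (lower bound: χ ≥ ω).
The clique on [9, 10, 17] has size 3, forcing χ ≥ 3, and the coloring below uses 3 colors, so χ(G) = 3.
A valid 3-coloring: color 1: [17]; color 2: [10, 14, 15, 16]; color 3: [9, 11, 12, 13].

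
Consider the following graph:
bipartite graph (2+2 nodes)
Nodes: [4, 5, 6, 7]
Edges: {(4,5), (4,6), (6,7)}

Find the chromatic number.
Clique number ω(G) = 2 (lower bound: χ ≥ ω).
The graph is bipartite (no odd cycle), so 2 colors suffice: χ(G) = 2.
A valid 2-coloring: color 1: [4, 7]; color 2: [5, 6].

χ(G) = 2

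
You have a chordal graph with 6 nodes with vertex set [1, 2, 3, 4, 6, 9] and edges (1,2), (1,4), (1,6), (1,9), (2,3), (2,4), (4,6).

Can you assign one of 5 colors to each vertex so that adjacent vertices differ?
A valid 5-coloring: color 1: [1, 3]; color 2: [4, 9]; color 3: [2, 6].
(χ(G) = 3 ≤ 5.)

Yes, G is 5-colorable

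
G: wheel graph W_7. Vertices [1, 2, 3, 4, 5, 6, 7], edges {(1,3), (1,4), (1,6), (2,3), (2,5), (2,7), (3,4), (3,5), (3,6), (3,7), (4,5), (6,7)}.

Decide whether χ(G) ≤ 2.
No, G is not 2-colorable

The clique on vertices [1, 3, 4] has size 3 > 2, so it alone needs 3 colors.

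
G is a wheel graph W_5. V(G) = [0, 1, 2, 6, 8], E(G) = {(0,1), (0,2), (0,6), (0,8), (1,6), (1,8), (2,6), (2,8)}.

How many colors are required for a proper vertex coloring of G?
Clique number ω(G) = 3 (lower bound: χ ≥ ω).
The clique on [0, 1, 8] has size 3, forcing χ ≥ 3, and the coloring below uses 3 colors, so χ(G) = 3.
A valid 3-coloring: color 1: [0]; color 2: [6, 8]; color 3: [1, 2].

χ(G) = 3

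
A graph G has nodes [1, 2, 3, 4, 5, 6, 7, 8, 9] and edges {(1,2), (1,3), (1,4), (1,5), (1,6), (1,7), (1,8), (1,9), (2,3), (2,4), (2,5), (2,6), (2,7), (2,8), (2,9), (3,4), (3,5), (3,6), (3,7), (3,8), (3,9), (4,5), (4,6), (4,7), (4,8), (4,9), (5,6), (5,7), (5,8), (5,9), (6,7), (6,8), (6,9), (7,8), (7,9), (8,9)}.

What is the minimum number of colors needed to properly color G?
Clique number ω(G) = 9 (lower bound: χ ≥ ω).
The clique on [1, 2, 3, 4, 5, 6, 7, 8, 9] has size 9, forcing χ ≥ 9, and the coloring below uses 9 colors, so χ(G) = 9.
A valid 9-coloring: color 1: [2]; color 2: [7]; color 3: [5]; color 4: [9]; color 5: [6]; color 6: [3]; color 7: [4]; color 8: [8]; color 9: [1].

χ(G) = 9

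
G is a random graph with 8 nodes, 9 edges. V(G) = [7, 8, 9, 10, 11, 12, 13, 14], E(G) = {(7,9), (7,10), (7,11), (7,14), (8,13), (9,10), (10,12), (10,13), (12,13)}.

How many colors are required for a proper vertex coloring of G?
χ(G) = 3

Clique number ω(G) = 3 (lower bound: χ ≥ ω).
The clique on [10, 12, 13] has size 3, forcing χ ≥ 3, and the coloring below uses 3 colors, so χ(G) = 3.
A valid 3-coloring: color 1: [8, 10, 11, 14]; color 2: [7, 13]; color 3: [9, 12].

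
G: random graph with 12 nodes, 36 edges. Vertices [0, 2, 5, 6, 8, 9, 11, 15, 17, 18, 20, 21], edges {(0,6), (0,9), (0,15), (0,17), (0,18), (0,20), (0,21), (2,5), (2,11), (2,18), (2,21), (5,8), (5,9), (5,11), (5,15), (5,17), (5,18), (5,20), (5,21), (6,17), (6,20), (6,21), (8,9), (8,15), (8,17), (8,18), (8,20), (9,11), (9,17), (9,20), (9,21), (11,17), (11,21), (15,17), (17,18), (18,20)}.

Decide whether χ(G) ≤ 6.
Yes, G is 6-colorable

A valid 6-coloring: color 1: [0, 5]; color 2: [17, 20, 21]; color 3: [6, 9, 15, 18]; color 4: [8, 11]; color 5: [2].
(χ(G) = 5 ≤ 6.)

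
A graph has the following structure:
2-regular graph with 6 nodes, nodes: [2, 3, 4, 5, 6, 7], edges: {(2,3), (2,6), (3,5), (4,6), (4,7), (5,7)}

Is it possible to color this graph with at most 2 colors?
Yes, G is 2-colorable

A valid 2-coloring: color 1: [3, 6, 7]; color 2: [2, 4, 5].
(χ(G) = 2 ≤ 2.)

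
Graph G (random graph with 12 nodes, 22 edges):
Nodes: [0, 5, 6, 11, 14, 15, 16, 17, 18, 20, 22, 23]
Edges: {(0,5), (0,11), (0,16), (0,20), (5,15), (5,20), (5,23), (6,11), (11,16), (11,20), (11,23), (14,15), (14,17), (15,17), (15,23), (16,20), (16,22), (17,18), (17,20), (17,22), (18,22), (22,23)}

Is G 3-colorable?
No, G is not 3-colorable

The clique on vertices [0, 11, 16, 20] has size 4 > 3, so it alone needs 4 colors.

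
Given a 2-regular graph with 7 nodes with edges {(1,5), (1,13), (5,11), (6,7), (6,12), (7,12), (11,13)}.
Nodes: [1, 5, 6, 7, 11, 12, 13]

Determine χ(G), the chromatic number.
χ(G) = 3

Clique number ω(G) = 3 (lower bound: χ ≥ ω).
The clique on [6, 7, 12] has size 3, forcing χ ≥ 3, and the coloring below uses 3 colors, so χ(G) = 3.
A valid 3-coloring: color 1: [5, 12, 13]; color 2: [1, 6, 11]; color 3: [7].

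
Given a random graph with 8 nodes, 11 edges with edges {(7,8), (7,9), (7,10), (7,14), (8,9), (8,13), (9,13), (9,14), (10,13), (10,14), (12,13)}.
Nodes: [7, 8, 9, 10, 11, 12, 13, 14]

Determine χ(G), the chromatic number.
Clique number ω(G) = 3 (lower bound: χ ≥ ω).
The clique on [8, 9, 13] has size 3, forcing χ ≥ 3, and the coloring below uses 3 colors, so χ(G) = 3.
A valid 3-coloring: color 1: [9, 10, 11, 12]; color 2: [7, 13]; color 3: [8, 14].

χ(G) = 3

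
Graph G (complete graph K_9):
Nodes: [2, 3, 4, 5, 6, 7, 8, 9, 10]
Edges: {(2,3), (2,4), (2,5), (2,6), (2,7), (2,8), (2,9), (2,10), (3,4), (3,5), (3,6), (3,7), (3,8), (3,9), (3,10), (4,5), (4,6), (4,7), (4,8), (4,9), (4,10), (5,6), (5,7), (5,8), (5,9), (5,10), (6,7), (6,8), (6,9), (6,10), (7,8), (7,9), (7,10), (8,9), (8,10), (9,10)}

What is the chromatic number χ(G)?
Clique number ω(G) = 9 (lower bound: χ ≥ ω).
The clique on [2, 3, 4, 5, 6, 7, 8, 9, 10] has size 9, forcing χ ≥ 9, and the coloring below uses 9 colors, so χ(G) = 9.
A valid 9-coloring: color 1: [9]; color 2: [6]; color 3: [4]; color 4: [2]; color 5: [8]; color 6: [7]; color 7: [3]; color 8: [5]; color 9: [10].

χ(G) = 9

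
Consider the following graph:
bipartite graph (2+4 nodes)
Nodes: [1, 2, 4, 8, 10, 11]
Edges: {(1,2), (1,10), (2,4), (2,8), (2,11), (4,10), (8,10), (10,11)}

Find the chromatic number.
Clique number ω(G) = 2 (lower bound: χ ≥ ω).
The graph is bipartite (no odd cycle), so 2 colors suffice: χ(G) = 2.
A valid 2-coloring: color 1: [2, 10]; color 2: [1, 4, 8, 11].

χ(G) = 2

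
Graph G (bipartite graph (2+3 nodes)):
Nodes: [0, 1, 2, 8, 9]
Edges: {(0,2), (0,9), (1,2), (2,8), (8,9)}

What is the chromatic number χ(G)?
χ(G) = 2

Clique number ω(G) = 2 (lower bound: χ ≥ ω).
The graph is bipartite (no odd cycle), so 2 colors suffice: χ(G) = 2.
A valid 2-coloring: color 1: [2, 9]; color 2: [0, 1, 8].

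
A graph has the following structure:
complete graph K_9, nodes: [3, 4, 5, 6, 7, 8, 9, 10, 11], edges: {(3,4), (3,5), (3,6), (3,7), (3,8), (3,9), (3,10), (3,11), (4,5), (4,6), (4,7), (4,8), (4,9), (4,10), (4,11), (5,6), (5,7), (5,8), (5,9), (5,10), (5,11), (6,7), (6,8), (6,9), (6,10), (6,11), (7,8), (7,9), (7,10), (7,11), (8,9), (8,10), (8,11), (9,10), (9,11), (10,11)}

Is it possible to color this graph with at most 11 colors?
A valid 11-coloring: color 1: [3]; color 2: [8]; color 3: [5]; color 4: [7]; color 5: [9]; color 6: [4]; color 7: [11]; color 8: [10]; color 9: [6].
(χ(G) = 9 ≤ 11.)

Yes, G is 11-colorable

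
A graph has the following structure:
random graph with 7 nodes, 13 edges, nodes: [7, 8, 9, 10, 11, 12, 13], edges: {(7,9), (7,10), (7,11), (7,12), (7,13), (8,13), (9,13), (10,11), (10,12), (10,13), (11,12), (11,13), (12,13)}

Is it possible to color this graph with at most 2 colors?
The clique on vertices [7, 10, 11, 12, 13] has size 5 > 2, so it alone needs 5 colors.

No, G is not 2-colorable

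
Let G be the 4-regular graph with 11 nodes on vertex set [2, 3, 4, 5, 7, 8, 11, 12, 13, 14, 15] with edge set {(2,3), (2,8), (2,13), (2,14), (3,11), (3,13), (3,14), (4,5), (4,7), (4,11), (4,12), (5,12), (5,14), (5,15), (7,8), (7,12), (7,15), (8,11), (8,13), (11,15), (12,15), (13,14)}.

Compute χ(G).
Clique number ω(G) = 4 (lower bound: χ ≥ ω).
The clique on [2, 3, 13, 14] has size 4, forcing χ ≥ 4, and the coloring below uses 4 colors, so χ(G) = 4.
A valid 4-coloring: color 1: [5, 7, 11, 13]; color 2: [8, 12, 14]; color 3: [3, 4, 15]; color 4: [2].

χ(G) = 4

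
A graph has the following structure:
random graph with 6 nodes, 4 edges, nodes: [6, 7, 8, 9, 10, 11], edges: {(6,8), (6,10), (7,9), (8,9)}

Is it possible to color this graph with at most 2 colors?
Yes, G is 2-colorable

A valid 2-coloring: color 1: [7, 8, 10, 11]; color 2: [6, 9].
(χ(G) = 2 ≤ 2.)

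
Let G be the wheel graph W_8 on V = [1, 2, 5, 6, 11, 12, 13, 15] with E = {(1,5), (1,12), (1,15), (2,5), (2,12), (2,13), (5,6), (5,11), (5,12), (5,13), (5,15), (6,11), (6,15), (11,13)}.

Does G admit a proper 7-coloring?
A valid 7-coloring: color 1: [5]; color 2: [12, 13, 15]; color 3: [1, 2, 6]; color 4: [11].
(χ(G) = 4 ≤ 7.)

Yes, G is 7-colorable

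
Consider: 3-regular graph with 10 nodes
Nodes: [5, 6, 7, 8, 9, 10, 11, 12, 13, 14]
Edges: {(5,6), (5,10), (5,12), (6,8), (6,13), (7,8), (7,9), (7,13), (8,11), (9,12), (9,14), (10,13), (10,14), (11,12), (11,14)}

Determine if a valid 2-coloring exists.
Odd cycle [11, 14, 10, 5, 12] needs 3 colors (χ ≥ 3).
Hence χ(G) ≥ 3 > 2, so no proper 2-coloring exists.

No, G is not 2-colorable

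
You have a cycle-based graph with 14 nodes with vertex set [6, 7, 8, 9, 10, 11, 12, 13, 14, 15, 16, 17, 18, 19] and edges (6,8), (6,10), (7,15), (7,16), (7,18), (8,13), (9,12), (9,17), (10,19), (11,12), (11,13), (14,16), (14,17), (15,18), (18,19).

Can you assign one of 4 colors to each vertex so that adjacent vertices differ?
Yes, G is 4-colorable

A valid 4-coloring: color 1: [8, 10, 11, 16, 17, 18]; color 2: [6, 7, 9, 13, 14, 19]; color 3: [12, 15].
(χ(G) = 3 ≤ 4.)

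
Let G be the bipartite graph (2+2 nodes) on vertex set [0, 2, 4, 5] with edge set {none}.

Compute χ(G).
χ(G) = 1

Clique number ω(G) = 1 (lower bound: χ ≥ ω).
The graph has no edges, so one color suffices: χ(G) = 1.
A valid 1-coloring: color 1: [0, 2, 4, 5].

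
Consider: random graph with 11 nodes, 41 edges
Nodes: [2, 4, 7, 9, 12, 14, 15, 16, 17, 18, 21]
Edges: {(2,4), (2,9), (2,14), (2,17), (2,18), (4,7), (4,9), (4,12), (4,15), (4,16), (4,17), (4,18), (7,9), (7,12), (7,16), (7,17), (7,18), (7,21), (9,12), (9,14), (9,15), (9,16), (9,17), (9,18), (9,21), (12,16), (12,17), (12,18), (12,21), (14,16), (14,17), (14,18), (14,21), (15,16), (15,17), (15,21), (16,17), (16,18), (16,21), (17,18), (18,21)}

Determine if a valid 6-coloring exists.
No, G is not 6-colorable

The clique on vertices [4, 7, 9, 12, 16, 17, 18] has size 7 > 6, so it alone needs 7 colors.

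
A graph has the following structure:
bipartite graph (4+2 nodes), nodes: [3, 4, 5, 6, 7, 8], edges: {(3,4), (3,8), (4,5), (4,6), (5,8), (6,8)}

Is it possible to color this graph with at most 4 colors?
Yes, G is 4-colorable

A valid 4-coloring: color 1: [4, 7, 8]; color 2: [3, 5, 6].
(χ(G) = 2 ≤ 4.)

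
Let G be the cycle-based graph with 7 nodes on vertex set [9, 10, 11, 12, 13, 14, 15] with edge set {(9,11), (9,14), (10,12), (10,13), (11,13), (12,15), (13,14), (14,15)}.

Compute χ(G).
χ(G) = 3

Clique number ω(G) = 2 (lower bound: χ ≥ ω).
Odd cycle [12, 10, 13, 14, 15] needs 3 colors (χ ≥ 3).
The coloring below uses 3 colors, so χ(G) = 3.
A valid 3-coloring: color 1: [11, 12, 14]; color 2: [9, 13, 15]; color 3: [10].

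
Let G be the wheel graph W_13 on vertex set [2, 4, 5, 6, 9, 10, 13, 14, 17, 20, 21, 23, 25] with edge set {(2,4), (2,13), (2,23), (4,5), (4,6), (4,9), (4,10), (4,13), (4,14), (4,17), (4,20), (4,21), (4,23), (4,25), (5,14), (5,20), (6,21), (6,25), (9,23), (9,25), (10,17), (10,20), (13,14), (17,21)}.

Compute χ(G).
Clique number ω(G) = 3 (lower bound: χ ≥ ω).
The clique on [2, 4, 13] has size 3, forcing χ ≥ 3, and the coloring below uses 3 colors, so χ(G) = 3.
A valid 3-coloring: color 1: [4]; color 2: [2, 6, 9, 14, 17, 20]; color 3: [5, 10, 13, 21, 23, 25].

χ(G) = 3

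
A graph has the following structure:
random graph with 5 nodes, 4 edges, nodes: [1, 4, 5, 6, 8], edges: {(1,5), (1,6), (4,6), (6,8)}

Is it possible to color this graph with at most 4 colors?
Yes, G is 4-colorable

A valid 4-coloring: color 1: [5, 6]; color 2: [1, 4, 8].
(χ(G) = 2 ≤ 4.)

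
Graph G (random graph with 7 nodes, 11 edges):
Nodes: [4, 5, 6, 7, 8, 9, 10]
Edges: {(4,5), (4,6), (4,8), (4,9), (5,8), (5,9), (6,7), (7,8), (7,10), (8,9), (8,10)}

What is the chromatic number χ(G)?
χ(G) = 4

Clique number ω(G) = 4 (lower bound: χ ≥ ω).
The clique on [4, 5, 8, 9] has size 4, forcing χ ≥ 4, and the coloring below uses 4 colors, so χ(G) = 4.
A valid 4-coloring: color 1: [6, 8]; color 2: [4, 7]; color 3: [5, 10]; color 4: [9].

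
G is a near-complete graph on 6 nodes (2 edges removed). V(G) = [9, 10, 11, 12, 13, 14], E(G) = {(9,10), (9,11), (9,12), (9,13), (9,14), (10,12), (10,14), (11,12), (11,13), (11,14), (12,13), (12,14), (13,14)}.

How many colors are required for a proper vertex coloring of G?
Clique number ω(G) = 5 (lower bound: χ ≥ ω).
The clique on [9, 11, 12, 13, 14] has size 5, forcing χ ≥ 5, and the coloring below uses 5 colors, so χ(G) = 5.
A valid 5-coloring: color 1: [9]; color 2: [14]; color 3: [12]; color 4: [10, 13]; color 5: [11].

χ(G) = 5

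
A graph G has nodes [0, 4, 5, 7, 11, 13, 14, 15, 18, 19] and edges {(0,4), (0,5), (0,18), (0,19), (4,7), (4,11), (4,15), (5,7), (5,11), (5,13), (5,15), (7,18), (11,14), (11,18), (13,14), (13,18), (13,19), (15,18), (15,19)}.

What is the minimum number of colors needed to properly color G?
χ(G) = 2

Clique number ω(G) = 2 (lower bound: χ ≥ ω).
The graph is bipartite (no odd cycle), so 2 colors suffice: χ(G) = 2.
A valid 2-coloring: color 1: [4, 5, 14, 18, 19]; color 2: [0, 7, 11, 13, 15].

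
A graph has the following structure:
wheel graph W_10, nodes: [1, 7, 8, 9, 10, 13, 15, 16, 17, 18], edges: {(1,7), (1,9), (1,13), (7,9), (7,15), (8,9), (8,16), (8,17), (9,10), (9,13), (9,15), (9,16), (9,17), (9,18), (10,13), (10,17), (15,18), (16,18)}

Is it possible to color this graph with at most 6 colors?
A valid 6-coloring: color 1: [9]; color 2: [7, 13, 16, 17]; color 3: [1, 8, 10, 18]; color 4: [15].
(χ(G) = 4 ≤ 6.)

Yes, G is 6-colorable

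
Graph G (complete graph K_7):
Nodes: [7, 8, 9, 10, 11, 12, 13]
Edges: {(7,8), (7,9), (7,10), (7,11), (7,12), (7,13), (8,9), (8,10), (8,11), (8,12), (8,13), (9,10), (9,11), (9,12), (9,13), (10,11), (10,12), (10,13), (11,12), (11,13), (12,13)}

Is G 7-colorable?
Yes, G is 7-colorable

A valid 7-coloring: color 1: [13]; color 2: [10]; color 3: [8]; color 4: [12]; color 5: [11]; color 6: [7]; color 7: [9].
(χ(G) = 7 ≤ 7.)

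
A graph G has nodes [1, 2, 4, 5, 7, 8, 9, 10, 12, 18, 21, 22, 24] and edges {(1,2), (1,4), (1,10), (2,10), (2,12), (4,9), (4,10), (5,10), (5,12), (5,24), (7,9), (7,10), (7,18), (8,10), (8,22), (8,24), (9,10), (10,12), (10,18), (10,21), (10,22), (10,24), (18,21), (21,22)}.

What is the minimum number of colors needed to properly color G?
Clique number ω(G) = 3 (lower bound: χ ≥ ω).
The clique on [1, 2, 10] has size 3, forcing χ ≥ 3, and the coloring below uses 3 colors, so χ(G) = 3.
A valid 3-coloring: color 1: [10]; color 2: [2, 4, 5, 7, 8, 21]; color 3: [1, 9, 12, 18, 22, 24].

χ(G) = 3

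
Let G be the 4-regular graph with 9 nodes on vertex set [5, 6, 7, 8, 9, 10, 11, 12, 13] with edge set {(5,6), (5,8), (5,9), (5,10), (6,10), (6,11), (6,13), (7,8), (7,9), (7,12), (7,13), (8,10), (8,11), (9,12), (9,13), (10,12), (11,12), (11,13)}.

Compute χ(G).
χ(G) = 3

Clique number ω(G) = 3 (lower bound: χ ≥ ω).
The clique on [5, 8, 10] has size 3, forcing χ ≥ 3, and the coloring below uses 3 colors, so χ(G) = 3.
A valid 3-coloring: color 1: [6, 8, 9]; color 2: [5, 12, 13]; color 3: [7, 10, 11].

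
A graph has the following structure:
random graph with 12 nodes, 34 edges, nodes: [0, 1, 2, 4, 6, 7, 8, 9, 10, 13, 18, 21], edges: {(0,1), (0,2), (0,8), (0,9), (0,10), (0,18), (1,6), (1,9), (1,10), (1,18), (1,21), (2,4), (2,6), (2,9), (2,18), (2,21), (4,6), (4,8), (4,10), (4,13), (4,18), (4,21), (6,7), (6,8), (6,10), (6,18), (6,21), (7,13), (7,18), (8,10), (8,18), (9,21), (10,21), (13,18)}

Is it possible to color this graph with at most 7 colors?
A valid 7-coloring: color 1: [18, 21]; color 2: [0, 6, 13]; color 3: [1, 4, 7]; color 4: [2, 10]; color 5: [8, 9].
(χ(G) = 5 ≤ 7.)

Yes, G is 7-colorable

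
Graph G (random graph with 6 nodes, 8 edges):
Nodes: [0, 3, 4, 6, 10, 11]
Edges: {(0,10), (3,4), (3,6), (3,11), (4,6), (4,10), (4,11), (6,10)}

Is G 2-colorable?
The clique on vertices [4, 6, 10] has size 3 > 2, so it alone needs 3 colors.

No, G is not 2-colorable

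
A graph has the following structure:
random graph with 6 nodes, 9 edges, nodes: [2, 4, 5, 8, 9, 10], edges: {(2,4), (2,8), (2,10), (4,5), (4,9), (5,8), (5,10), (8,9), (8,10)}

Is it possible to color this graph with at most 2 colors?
The clique on vertices [2, 8, 10] has size 3 > 2, so it alone needs 3 colors.

No, G is not 2-colorable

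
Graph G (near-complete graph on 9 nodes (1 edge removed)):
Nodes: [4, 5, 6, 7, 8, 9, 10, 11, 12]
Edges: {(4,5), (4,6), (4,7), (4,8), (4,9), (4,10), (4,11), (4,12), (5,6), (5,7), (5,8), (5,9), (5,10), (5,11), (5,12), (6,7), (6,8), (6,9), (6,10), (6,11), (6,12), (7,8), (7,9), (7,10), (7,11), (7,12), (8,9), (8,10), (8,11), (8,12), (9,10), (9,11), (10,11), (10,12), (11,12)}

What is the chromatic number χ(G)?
χ(G) = 8

Clique number ω(G) = 8 (lower bound: χ ≥ ω).
The clique on [4, 5, 6, 7, 8, 9, 10, 11] has size 8, forcing χ ≥ 8, and the coloring below uses 8 colors, so χ(G) = 8.
A valid 8-coloring: color 1: [10]; color 2: [5]; color 3: [6]; color 4: [7]; color 5: [8]; color 6: [4]; color 7: [11]; color 8: [9, 12].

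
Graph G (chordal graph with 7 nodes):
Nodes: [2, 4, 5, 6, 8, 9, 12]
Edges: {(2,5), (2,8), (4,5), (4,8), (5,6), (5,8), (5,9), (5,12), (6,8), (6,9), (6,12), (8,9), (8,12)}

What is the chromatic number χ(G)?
Clique number ω(G) = 4 (lower bound: χ ≥ ω).
The clique on [5, 6, 8, 9] has size 4, forcing χ ≥ 4, and the coloring below uses 4 colors, so χ(G) = 4.
A valid 4-coloring: color 1: [8]; color 2: [5]; color 3: [2, 4, 6]; color 4: [9, 12].

χ(G) = 4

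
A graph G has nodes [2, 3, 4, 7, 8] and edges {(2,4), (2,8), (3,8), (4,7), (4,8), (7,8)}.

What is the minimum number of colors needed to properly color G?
χ(G) = 3

Clique number ω(G) = 3 (lower bound: χ ≥ ω).
The clique on [2, 4, 8] has size 3, forcing χ ≥ 3, and the coloring below uses 3 colors, so χ(G) = 3.
A valid 3-coloring: color 1: [8]; color 2: [3, 4]; color 3: [2, 7].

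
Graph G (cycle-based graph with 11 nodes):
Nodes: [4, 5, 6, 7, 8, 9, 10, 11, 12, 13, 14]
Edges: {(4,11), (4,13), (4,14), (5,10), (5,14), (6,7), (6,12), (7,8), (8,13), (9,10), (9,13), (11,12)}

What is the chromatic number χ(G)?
Clique number ω(G) = 2 (lower bound: χ ≥ ω).
Odd cycle [6, 7, 8, 13, 4, 11, 12] needs 3 colors (χ ≥ 3).
The coloring below uses 3 colors, so χ(G) = 3.
A valid 3-coloring: color 1: [6, 10, 11, 13, 14]; color 2: [4, 5, 7, 9, 12]; color 3: [8].

χ(G) = 3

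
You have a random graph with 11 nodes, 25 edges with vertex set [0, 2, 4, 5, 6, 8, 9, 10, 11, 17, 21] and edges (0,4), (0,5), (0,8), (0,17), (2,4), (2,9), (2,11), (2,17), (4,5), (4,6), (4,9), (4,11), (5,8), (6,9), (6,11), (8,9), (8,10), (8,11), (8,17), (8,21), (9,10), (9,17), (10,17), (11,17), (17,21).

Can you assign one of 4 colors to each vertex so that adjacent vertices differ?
Yes, G is 4-colorable

A valid 4-coloring: color 1: [4, 8]; color 2: [5, 6, 17]; color 3: [0, 9, 11, 21]; color 4: [2, 10].
(χ(G) = 4 ≤ 4.)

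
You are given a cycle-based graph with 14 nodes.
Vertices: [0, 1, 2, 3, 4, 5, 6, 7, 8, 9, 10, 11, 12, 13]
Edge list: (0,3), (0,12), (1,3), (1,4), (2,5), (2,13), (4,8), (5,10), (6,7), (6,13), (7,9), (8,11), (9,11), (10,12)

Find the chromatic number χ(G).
Clique number ω(G) = 2 (lower bound: χ ≥ ω).
The graph is bipartite (no odd cycle), so 2 colors suffice: χ(G) = 2.
A valid 2-coloring: color 1: [0, 1, 2, 6, 8, 9, 10]; color 2: [3, 4, 5, 7, 11, 12, 13].

χ(G) = 2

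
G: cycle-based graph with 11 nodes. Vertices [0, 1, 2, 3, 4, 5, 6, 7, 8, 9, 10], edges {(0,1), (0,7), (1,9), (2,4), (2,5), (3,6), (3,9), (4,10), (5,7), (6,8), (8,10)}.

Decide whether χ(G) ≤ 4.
Yes, G is 4-colorable

A valid 4-coloring: color 1: [0, 2, 6, 9, 10]; color 2: [1, 3, 4, 5, 8]; color 3: [7].
(χ(G) = 3 ≤ 4.)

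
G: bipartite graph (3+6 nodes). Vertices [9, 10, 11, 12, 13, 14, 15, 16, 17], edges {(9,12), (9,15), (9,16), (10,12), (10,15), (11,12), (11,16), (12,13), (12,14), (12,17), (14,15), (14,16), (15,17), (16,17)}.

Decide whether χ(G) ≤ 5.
A valid 5-coloring: color 1: [12, 15, 16]; color 2: [9, 10, 11, 13, 14, 17].
(χ(G) = 2 ≤ 5.)

Yes, G is 5-colorable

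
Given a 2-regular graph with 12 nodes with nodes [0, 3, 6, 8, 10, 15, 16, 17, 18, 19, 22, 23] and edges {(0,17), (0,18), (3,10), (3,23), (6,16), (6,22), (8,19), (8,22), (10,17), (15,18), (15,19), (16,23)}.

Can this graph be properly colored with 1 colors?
Edge (0,17) forces its endpoints to differ, so 1 color is not enough.

No, G is not 1-colorable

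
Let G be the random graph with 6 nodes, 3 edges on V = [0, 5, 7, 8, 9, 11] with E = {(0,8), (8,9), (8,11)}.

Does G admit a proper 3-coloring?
Yes, G is 3-colorable

A valid 3-coloring: color 1: [5, 7, 8]; color 2: [0, 9, 11].
(χ(G) = 2 ≤ 3.)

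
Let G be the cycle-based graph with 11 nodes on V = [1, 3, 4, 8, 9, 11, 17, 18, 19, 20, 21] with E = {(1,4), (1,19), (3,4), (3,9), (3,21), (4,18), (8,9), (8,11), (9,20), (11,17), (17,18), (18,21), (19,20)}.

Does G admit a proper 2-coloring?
No, G is not 2-colorable

Odd cycle [11, 8, 9, 3, 4, 18, 17] needs 3 colors (χ ≥ 3).
Hence χ(G) ≥ 3 > 2, so no proper 2-coloring exists.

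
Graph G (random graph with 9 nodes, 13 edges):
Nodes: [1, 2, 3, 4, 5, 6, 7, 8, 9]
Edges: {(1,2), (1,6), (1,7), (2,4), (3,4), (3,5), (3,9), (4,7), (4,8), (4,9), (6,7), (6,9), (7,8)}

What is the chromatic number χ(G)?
χ(G) = 3

Clique number ω(G) = 3 (lower bound: χ ≥ ω).
The clique on [1, 6, 7] has size 3, forcing χ ≥ 3, and the coloring below uses 3 colors, so χ(G) = 3.
A valid 3-coloring: color 1: [4, 5, 6]; color 2: [2, 3, 7]; color 3: [1, 8, 9].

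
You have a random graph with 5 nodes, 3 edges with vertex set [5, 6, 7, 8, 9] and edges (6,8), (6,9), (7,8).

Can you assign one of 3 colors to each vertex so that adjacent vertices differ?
Yes, G is 3-colorable

A valid 3-coloring: color 1: [5, 6, 7]; color 2: [8, 9].
(χ(G) = 2 ≤ 3.)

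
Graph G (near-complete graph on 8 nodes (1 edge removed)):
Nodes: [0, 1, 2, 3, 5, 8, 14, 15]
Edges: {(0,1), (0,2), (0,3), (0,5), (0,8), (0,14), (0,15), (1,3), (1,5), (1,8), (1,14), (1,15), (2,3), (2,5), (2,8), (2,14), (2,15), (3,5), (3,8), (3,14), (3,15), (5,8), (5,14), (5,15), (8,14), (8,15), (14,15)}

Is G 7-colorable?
Yes, G is 7-colorable

A valid 7-coloring: color 1: [8]; color 2: [5]; color 3: [0]; color 4: [3]; color 5: [15]; color 6: [14]; color 7: [1, 2].
(χ(G) = 7 ≤ 7.)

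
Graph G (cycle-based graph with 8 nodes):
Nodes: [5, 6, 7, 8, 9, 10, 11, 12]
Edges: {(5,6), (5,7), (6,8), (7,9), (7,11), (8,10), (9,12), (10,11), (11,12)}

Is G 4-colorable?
A valid 4-coloring: color 1: [6, 7, 10, 12]; color 2: [5, 8, 9, 11].
(χ(G) = 2 ≤ 4.)

Yes, G is 4-colorable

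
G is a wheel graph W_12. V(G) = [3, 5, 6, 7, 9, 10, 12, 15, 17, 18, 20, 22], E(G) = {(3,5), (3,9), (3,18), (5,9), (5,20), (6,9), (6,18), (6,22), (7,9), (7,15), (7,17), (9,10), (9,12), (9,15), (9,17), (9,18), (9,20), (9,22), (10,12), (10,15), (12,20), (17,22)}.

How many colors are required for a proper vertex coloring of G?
χ(G) = 4

Clique number ω(G) = 3 (lower bound: χ ≥ ω).
Odd cycle [6, 22, 17, 7, 15, 10, 12, 20, 5, 3, 18] needs 3 colors (χ ≥ 3).
Vertex 9 is adjacent to every vertex of [3, 5, 6, 7, 10, 12, 15, 17, 18, 20, 22], which already need 3 colors among themselves, so 9 needs a new color (χ ≥ 4).
The coloring below uses 4 colors, so χ(G) = 4.
A valid 4-coloring: color 1: [9]; color 2: [3, 6, 12, 15, 17]; color 3: [7, 10, 18, 20, 22]; color 4: [5].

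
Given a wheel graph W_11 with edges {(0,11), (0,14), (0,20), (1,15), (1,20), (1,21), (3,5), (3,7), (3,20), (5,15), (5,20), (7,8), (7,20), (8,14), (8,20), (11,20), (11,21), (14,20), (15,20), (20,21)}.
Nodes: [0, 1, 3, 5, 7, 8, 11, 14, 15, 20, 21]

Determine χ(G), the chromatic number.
χ(G) = 3

Clique number ω(G) = 3 (lower bound: χ ≥ ω).
The clique on [0, 11, 20] has size 3, forcing χ ≥ 3, and the coloring below uses 3 colors, so χ(G) = 3.
A valid 3-coloring: color 1: [20]; color 2: [1, 5, 7, 11, 14]; color 3: [0, 3, 8, 15, 21].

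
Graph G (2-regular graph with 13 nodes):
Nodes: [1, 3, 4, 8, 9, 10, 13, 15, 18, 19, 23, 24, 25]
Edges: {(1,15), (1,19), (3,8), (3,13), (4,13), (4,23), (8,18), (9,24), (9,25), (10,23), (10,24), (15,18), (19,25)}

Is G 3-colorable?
A valid 3-coloring: color 1: [8, 13, 15, 19, 23, 24]; color 2: [1, 3, 4, 10, 18, 25]; color 3: [9].
(χ(G) = 3 ≤ 3.)

Yes, G is 3-colorable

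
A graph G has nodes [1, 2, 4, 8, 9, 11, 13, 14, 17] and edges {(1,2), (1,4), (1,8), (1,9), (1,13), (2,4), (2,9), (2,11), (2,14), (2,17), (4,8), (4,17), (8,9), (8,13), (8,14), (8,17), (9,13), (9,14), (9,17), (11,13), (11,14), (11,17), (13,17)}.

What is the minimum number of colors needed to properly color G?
χ(G) = 4

Clique number ω(G) = 4 (lower bound: χ ≥ ω).
The clique on [1, 8, 9, 13] has size 4, forcing χ ≥ 4, and the coloring below uses 4 colors, so χ(G) = 4.
A valid 4-coloring: color 1: [4, 9, 11]; color 2: [2, 8]; color 3: [1, 14, 17]; color 4: [13].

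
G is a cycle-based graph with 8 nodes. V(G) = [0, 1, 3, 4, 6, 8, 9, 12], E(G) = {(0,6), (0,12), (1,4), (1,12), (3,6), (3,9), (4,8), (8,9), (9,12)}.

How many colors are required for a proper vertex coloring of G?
Clique number ω(G) = 2 (lower bound: χ ≥ ω).
Odd cycle [6, 0, 12, 9, 3] needs 3 colors (χ ≥ 3).
The coloring below uses 3 colors, so χ(G) = 3.
A valid 3-coloring: color 1: [0, 4, 9]; color 2: [6, 8, 12]; color 3: [1, 3].

χ(G) = 3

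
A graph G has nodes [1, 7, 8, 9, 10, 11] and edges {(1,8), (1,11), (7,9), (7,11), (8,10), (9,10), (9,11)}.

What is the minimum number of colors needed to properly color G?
χ(G) = 3

Clique number ω(G) = 3 (lower bound: χ ≥ ω).
The clique on [7, 9, 11] has size 3, forcing χ ≥ 3, and the coloring below uses 3 colors, so χ(G) = 3.
A valid 3-coloring: color 1: [1, 9]; color 2: [8, 11]; color 3: [7, 10].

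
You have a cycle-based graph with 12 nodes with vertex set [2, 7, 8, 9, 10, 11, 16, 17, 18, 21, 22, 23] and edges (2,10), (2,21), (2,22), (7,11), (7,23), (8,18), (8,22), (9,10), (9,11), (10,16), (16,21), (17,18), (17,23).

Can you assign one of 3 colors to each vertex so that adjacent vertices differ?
A valid 3-coloring: color 1: [2, 7, 8, 9, 16, 17]; color 2: [10, 11, 18, 21, 22, 23].
(χ(G) = 2 ≤ 3.)

Yes, G is 3-colorable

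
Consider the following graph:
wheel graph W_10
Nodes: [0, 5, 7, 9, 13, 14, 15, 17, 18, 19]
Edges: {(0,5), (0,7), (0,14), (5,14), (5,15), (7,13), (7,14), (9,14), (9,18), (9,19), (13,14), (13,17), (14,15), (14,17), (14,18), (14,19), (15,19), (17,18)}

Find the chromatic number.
χ(G) = 4

Clique number ω(G) = 3 (lower bound: χ ≥ ω).
Odd cycle [0, 5, 15, 19, 9, 18, 17, 13, 7] needs 3 colors (χ ≥ 3).
Vertex 14 is adjacent to every vertex of [0, 5, 7, 9, 13, 15, 17, 18, 19], which already need 3 colors among themselves, so 14 needs a new color (χ ≥ 4).
The coloring below uses 4 colors, so χ(G) = 4.
A valid 4-coloring: color 1: [14]; color 2: [0, 9, 13, 15]; color 3: [5, 7, 18, 19]; color 4: [17].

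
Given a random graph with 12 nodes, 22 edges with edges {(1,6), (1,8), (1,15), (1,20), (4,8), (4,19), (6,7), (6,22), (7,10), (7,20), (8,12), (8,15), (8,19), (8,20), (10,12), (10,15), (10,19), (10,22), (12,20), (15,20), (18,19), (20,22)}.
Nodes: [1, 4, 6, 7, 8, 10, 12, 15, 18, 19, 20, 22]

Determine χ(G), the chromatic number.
Clique number ω(G) = 4 (lower bound: χ ≥ ω).
The clique on [1, 8, 15, 20] has size 4, forcing χ ≥ 4, and the coloring below uses 4 colors, so χ(G) = 4.
A valid 4-coloring: color 1: [6, 8, 10, 18]; color 2: [19, 20]; color 3: [1, 4, 7, 12, 22]; color 4: [15].

χ(G) = 4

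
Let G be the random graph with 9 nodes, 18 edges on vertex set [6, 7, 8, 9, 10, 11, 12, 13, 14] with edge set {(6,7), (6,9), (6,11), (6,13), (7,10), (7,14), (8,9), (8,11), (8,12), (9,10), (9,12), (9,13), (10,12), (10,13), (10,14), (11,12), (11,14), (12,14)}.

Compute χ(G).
χ(G) = 4

Clique number ω(G) = 3 (lower bound: χ ≥ ω).
Odd cycle [10, 14, 11, 8, 9] needs 3 colors (χ ≥ 3).
Vertex 12 is adjacent to every vertex of [8, 9, 10, 11, 14], which already need 3 colors among themselves, so 12 needs a new color (χ ≥ 4).
The coloring below uses 4 colors, so χ(G) = 4.
A valid 4-coloring: color 1: [10, 11]; color 2: [9, 14]; color 3: [6, 12]; color 4: [7, 8, 13].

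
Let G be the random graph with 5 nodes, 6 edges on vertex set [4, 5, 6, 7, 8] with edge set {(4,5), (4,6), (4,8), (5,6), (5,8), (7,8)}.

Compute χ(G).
Clique number ω(G) = 3 (lower bound: χ ≥ ω).
The clique on [4, 5, 8] has size 3, forcing χ ≥ 3, and the coloring below uses 3 colors, so χ(G) = 3.
A valid 3-coloring: color 1: [5, 7]; color 2: [6, 8]; color 3: [4].

χ(G) = 3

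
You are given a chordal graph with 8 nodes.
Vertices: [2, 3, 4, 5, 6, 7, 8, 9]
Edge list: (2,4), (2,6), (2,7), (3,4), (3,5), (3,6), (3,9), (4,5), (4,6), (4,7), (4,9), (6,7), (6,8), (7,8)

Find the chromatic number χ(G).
Clique number ω(G) = 4 (lower bound: χ ≥ ω).
The clique on [2, 4, 6, 7] has size 4, forcing χ ≥ 4, and the coloring below uses 4 colors, so χ(G) = 4.
A valid 4-coloring: color 1: [4, 8]; color 2: [5, 6, 9]; color 3: [3, 7]; color 4: [2].

χ(G) = 4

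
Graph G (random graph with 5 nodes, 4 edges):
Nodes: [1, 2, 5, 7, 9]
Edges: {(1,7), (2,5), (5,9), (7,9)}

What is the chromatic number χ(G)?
Clique number ω(G) = 2 (lower bound: χ ≥ ω).
The graph is bipartite (no odd cycle), so 2 colors suffice: χ(G) = 2.
A valid 2-coloring: color 1: [5, 7]; color 2: [1, 2, 9].

χ(G) = 2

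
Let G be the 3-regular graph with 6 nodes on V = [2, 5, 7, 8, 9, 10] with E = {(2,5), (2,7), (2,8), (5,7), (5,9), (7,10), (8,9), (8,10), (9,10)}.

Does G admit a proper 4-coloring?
Yes, G is 4-colorable

A valid 4-coloring: color 1: [2, 9]; color 2: [5, 10]; color 3: [7, 8].
(χ(G) = 3 ≤ 4.)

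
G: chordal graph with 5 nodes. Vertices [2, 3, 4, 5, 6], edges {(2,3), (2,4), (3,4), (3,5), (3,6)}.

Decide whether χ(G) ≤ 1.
No, G is not 1-colorable

The clique on vertices [2, 3, 4] has size 3 > 1, so it alone needs 3 colors.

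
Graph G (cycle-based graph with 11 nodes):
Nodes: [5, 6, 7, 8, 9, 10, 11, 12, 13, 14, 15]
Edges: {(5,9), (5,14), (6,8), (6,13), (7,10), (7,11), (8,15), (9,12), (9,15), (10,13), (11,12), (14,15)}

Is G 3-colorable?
Yes, G is 3-colorable

A valid 3-coloring: color 1: [7, 8, 9, 13, 14]; color 2: [5, 6, 10, 11, 15]; color 3: [12].
(χ(G) = 3 ≤ 3.)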